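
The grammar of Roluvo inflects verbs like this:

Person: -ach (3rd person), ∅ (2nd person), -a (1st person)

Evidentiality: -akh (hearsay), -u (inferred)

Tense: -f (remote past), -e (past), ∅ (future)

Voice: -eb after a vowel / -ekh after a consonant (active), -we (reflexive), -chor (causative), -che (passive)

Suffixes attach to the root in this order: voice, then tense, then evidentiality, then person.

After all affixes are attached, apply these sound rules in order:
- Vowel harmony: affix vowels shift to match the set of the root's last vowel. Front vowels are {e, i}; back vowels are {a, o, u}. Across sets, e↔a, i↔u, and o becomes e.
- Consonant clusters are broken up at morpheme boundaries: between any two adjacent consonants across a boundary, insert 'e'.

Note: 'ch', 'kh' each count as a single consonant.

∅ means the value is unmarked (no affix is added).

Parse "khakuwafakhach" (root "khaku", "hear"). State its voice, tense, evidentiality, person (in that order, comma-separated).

Segment: khaku-we-f-akh-ach.
voice: -we → reflexive.
tense: -f → remote past.
evidentiality: -akh → hearsay.
person: -ach → 3rd person.

reflexive, remote past, hearsay, 3rd person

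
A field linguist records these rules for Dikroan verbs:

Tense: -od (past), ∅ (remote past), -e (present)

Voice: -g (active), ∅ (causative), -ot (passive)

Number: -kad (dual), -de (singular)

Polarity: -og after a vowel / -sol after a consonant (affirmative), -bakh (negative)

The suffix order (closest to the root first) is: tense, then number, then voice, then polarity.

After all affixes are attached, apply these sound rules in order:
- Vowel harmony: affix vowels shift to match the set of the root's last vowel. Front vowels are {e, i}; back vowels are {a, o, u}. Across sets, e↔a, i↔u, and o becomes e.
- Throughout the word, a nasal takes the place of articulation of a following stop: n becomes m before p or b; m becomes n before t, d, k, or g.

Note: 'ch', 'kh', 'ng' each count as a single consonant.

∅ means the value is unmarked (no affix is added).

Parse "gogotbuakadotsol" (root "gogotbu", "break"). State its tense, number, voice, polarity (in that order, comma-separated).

present, dual, passive, affirmative

Segment: gogotbu-e-kad-ot-sol.
tense: -e → present.
number: -kad → dual.
voice: -ot → passive.
polarity: -og/sol → affirmative.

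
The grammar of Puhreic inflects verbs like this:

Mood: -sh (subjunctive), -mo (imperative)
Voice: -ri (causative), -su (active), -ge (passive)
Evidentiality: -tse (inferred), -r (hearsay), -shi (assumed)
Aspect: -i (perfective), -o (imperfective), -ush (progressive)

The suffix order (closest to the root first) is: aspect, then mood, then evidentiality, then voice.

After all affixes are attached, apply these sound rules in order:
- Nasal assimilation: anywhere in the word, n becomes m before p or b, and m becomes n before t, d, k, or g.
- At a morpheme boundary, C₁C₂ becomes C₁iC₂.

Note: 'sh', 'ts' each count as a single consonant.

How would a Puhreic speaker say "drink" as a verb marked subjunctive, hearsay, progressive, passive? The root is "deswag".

Attach aspect progressive -ush → deswagush.
Attach mood subjunctive -sh → deswagushsh.
Attach evidentiality hearsay -r → deswagushshr.
Attach voice passive -ge → deswagushshrge.
Nasal assimilation: no change.
Apply epenthesis: deswagushshrge → deswagushishirige.

deswagushishirige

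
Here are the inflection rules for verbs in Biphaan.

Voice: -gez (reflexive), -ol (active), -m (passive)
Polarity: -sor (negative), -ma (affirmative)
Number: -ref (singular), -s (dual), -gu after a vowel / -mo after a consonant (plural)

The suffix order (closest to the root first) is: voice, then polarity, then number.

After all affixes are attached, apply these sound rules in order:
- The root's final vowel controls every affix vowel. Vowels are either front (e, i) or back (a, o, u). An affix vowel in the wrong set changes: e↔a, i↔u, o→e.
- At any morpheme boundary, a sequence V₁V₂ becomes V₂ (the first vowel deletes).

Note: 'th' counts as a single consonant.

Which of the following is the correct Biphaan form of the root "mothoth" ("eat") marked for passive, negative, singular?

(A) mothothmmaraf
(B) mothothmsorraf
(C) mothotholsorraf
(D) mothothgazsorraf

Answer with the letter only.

Attach voice passive -m → mothothm.
Attach polarity negative -sor → mothothmsor.
Attach number singular -ref → mothothmsorref.
Apply vowel harmony: mothothmsorref → mothothmsorraf.
Vowel deletion: no change.
So the correct form is mothothmsorraf, option (B).
(C) mothotholsorraf is wrong: it uses active instead of passive for voice.
(A) mothothmmaraf is wrong: it uses affirmative instead of negative for polarity.
(D) mothothgazsorraf is wrong: it uses reflexive instead of passive for voice.

B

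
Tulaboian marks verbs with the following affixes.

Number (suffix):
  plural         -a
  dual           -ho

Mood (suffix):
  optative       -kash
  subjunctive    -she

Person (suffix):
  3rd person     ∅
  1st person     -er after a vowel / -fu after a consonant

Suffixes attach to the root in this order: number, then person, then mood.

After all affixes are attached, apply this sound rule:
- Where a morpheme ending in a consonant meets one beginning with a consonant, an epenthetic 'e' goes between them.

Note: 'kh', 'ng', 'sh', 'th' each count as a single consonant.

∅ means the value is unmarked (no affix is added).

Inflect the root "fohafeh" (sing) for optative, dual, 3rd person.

Attach number dual -ho → fohafehho.
person = 3rd person: zero marking, form stays fohafehho.
Attach mood optative -kash → fohafehhokash.
Apply epenthesis: fohafehhokash → fohafehehokash.

fohafehehokash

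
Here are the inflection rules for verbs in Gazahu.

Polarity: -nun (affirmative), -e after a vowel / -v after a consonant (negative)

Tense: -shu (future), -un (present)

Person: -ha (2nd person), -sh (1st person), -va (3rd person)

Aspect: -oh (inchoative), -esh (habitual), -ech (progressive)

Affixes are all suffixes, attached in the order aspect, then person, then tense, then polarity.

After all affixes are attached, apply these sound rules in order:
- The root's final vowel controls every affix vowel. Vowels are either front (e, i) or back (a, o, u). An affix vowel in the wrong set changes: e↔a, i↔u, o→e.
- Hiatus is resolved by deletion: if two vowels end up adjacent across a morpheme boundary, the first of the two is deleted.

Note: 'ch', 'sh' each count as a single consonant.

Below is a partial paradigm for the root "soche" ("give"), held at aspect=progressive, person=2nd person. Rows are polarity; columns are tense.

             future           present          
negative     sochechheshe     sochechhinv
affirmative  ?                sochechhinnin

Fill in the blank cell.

Attach aspect progressive -ech → socheech.
Attach person 2nd person -ha → socheechha.
Attach tense future -shu → socheechhashu.
Attach polarity affirmative -nun → socheechhashunun.
Apply vowel harmony: socheechhashunun → socheechheshinin.
Apply vowel deletion: socheechheshinin → sochechheshinin.

sochechheshinin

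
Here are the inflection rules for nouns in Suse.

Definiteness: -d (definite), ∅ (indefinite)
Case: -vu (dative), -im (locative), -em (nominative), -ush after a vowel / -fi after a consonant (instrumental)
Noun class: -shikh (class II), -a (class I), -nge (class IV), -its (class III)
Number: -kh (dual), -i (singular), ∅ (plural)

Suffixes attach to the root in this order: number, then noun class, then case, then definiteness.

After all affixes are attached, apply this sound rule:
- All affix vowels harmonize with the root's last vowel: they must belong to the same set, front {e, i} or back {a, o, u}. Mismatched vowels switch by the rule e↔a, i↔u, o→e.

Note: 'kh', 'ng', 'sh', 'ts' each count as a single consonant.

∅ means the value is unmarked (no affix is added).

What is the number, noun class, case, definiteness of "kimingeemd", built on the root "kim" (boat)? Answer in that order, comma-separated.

Segment: kim-i-nge-em-d.
number: -i → singular.
noun class: -nge → class IV.
case: -em → nominative.
definiteness: -d → definite.

singular, class IV, nominative, definite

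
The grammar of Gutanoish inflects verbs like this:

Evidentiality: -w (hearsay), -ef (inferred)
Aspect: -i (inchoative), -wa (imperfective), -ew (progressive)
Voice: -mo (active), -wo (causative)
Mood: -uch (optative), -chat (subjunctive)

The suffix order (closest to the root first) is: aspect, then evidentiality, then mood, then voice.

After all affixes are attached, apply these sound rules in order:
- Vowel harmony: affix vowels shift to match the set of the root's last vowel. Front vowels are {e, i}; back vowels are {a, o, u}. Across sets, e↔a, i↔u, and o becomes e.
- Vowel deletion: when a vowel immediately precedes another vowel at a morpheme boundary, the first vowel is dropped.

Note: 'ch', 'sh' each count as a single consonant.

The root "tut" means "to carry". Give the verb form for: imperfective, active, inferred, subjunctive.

tutwafchatmo

Attach aspect imperfective -wa → tutwa.
Attach evidentiality inferred -ef → tutwaef.
Attach mood subjunctive -chat → tutwaefchat.
Attach voice active -mo → tutwaefchatmo.
Apply vowel harmony: tutwaefchatmo → tutwaafchatmo.
Apply vowel deletion: tutwaafchatmo → tutwafchatmo.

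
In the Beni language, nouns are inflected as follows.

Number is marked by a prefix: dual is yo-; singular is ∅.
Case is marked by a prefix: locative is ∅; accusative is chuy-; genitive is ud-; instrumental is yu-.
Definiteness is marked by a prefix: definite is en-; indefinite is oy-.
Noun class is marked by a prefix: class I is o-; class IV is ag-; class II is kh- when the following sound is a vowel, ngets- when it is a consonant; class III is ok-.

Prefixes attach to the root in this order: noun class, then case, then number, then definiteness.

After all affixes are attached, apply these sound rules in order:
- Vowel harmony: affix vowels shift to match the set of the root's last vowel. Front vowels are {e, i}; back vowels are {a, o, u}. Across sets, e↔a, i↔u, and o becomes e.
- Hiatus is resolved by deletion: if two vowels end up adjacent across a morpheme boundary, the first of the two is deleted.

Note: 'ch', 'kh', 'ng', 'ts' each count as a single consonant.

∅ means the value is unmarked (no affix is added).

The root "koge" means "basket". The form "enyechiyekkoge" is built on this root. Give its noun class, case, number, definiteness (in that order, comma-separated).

class III, accusative, dual, definite

Segment: en-yo-chuy-ok-koge.
noun class: ok- → class III.
case: chuy- → accusative.
number: yo- → dual.
definiteness: en- → definite.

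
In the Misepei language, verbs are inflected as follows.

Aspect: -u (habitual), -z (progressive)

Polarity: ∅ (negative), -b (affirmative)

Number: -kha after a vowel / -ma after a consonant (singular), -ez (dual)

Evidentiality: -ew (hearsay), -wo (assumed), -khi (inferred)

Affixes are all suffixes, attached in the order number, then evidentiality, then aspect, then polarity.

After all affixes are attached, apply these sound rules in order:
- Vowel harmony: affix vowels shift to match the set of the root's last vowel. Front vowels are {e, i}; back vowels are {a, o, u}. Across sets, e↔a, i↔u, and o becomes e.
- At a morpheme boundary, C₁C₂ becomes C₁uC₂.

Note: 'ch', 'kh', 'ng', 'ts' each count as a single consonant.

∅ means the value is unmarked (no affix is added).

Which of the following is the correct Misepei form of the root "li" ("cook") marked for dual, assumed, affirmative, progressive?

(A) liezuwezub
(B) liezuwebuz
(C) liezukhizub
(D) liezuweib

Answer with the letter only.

Attach number dual -ez → liez.
Attach evidentiality assumed -wo → liezwo.
Attach aspect progressive -z → liezwoz.
Attach polarity affirmative -b → liezwozb.
Apply vowel harmony: liezwozb → liezwezb.
Apply epenthesis: liezwezb → liezuwezub.
So the correct form is liezuwezub, option (A).
(C) liezukhizub is wrong: it uses inferred instead of assumed for evidentiality.
(B) liezuwebuz is wrong: it has the affixes in the wrong order.
(D) liezuweib is wrong: it uses habitual instead of progressive for aspect.

A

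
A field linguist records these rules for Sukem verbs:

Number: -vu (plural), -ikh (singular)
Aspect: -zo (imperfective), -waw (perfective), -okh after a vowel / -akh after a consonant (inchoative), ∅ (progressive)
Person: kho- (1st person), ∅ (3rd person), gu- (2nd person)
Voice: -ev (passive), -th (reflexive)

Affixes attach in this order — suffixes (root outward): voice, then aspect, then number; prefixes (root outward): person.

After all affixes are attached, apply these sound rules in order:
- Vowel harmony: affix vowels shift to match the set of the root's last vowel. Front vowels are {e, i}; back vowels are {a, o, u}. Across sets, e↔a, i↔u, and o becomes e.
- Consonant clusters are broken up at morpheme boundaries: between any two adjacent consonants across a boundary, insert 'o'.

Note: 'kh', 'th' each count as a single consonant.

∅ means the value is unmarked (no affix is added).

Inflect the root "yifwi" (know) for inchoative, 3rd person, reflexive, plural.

yifwithekhovi

person = 3rd person: zero marking, form stays yifwi.
Attach voice reflexive -th → yifwith.
Attach aspect inchoative -akh (after consonant 'th') → yifwithakh.
Attach number plural -vu → yifwithakhvu.
Apply vowel harmony: yifwithakhvu → yifwithekhvi.
Apply epenthesis: yifwithekhvi → yifwithekhovi.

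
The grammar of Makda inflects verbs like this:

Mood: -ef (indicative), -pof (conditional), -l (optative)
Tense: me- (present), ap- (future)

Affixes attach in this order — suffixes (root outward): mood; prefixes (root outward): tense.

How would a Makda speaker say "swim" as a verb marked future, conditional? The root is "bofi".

Attach mood conditional -pof → bofipof.
Attach tense future ap- → apbofipof.

apbofipof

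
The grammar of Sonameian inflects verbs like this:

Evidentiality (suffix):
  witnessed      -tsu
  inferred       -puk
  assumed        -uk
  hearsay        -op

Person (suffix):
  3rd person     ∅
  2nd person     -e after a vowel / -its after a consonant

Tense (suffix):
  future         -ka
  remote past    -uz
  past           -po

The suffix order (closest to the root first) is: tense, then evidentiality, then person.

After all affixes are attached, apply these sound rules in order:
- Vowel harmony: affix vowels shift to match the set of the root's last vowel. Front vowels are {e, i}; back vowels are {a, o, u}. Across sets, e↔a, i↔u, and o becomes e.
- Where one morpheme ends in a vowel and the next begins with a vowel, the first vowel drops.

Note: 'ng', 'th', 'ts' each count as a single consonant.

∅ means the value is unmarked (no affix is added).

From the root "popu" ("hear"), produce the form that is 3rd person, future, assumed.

Attach tense future -ka → popuka.
Attach evidentiality assumed -uk → popukauk.
person = 3rd person: zero marking, form stays popukauk.
Vowel harmony: no change.
Apply vowel deletion: popukauk → popukuk.

popukuk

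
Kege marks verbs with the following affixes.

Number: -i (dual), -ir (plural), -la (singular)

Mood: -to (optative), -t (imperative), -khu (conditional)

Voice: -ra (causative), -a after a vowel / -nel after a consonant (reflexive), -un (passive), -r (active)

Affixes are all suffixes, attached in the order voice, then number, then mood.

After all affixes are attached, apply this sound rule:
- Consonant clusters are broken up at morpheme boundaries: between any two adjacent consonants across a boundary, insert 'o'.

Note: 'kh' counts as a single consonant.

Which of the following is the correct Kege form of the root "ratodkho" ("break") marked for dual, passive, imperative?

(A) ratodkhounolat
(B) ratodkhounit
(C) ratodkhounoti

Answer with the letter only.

B

Attach voice passive -un → ratodkhoun.
Attach number dual -i → ratodkhouni.
Attach mood imperative -t → ratodkhounit.
Epenthesis: no change.
So the correct form is ratodkhounit, option (B).
(A) ratodkhounolat is wrong: it uses singular instead of dual for number.
(C) ratodkhounoti is wrong: it has the affixes in the wrong order.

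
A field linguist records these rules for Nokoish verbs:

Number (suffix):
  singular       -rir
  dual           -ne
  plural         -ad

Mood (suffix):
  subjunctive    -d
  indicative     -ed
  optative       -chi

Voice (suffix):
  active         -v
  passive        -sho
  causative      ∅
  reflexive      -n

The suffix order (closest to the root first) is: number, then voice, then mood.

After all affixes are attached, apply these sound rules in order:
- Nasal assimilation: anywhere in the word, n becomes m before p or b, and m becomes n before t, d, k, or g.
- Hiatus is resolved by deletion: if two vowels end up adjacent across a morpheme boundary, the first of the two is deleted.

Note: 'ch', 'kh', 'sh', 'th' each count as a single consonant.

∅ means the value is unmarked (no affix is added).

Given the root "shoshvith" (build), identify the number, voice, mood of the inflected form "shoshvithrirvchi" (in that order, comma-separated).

Segment: shoshvith-rir-v-chi.
number: -rir → singular.
voice: -v → active.
mood: -chi → optative.

singular, active, optative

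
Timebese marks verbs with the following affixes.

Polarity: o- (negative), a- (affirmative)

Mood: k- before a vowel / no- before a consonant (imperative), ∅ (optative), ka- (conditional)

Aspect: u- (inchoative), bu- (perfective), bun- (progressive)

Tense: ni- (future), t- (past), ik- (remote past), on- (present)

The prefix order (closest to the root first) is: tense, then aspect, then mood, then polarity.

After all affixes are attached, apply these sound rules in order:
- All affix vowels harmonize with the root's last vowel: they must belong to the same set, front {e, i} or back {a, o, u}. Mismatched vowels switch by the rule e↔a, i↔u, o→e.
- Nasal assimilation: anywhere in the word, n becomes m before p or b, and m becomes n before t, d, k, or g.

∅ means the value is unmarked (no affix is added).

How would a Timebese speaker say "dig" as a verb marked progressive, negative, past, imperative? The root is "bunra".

Attach tense past t- → tbunra.
Attach aspect progressive bun- → buntbunra.
Attach mood imperative no- (before consonant 'b') → nobuntbunra.
Attach polarity negative o- → onobuntbunra.
Vowel harmony: no change.
Nasal assimilation: no change.

onobuntbunra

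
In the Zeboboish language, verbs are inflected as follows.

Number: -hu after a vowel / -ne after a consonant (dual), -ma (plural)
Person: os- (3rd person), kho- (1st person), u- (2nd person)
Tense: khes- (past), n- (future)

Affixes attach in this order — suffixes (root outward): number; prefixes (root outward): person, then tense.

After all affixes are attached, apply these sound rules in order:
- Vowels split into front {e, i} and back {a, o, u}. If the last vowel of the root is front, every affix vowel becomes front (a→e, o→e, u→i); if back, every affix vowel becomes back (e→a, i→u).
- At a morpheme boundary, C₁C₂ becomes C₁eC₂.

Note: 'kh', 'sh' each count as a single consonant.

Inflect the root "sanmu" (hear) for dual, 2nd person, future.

nusanmuhu

Attach number dual -hu (after vowel 'u') → sanmuhu.
Attach person 2nd person u- → usanmuhu.
Attach tense future n- → nusanmuhu.
Vowel harmony: no change.
Epenthesis: no change.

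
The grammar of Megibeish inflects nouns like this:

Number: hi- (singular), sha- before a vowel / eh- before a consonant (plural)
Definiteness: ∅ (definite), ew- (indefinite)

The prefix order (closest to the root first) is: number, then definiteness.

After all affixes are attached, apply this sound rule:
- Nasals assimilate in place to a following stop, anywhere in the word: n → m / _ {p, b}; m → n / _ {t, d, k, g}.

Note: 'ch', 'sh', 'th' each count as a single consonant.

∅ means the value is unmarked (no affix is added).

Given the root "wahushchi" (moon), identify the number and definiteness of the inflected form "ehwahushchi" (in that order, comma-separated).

Segment: eh-wahushchi.
number: sha/eh- → plural.
definiteness: ∅ → definite.

plural, definite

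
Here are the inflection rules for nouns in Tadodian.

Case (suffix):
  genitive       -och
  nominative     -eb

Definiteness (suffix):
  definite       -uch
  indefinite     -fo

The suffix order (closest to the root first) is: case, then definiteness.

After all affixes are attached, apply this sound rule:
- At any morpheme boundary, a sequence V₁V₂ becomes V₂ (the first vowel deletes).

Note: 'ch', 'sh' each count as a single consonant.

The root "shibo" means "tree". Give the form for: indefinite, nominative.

shibebfo

Attach case nominative -eb → shiboeb.
Attach definiteness indefinite -fo → shiboebfo.
Apply vowel deletion: shiboebfo → shibebfo.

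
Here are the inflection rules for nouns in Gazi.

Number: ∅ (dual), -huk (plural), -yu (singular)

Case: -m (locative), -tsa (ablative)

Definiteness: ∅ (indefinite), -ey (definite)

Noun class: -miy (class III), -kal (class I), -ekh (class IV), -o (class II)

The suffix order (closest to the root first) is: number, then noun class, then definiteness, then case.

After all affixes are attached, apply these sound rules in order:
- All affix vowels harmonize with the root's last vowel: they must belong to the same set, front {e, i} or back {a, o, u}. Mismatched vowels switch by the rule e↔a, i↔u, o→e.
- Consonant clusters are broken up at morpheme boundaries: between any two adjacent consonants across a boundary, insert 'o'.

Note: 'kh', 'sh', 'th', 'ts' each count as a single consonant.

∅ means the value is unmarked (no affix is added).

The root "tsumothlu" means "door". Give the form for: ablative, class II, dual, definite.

tsumothluoayotsa

number = dual: zero marking, form stays tsumothlu.
Attach noun class class II -o → tsumothluo.
Attach definiteness definite -ey → tsumothluoey.
Attach case ablative -tsa → tsumothluoeytsa.
Apply vowel harmony: tsumothluoeytsa → tsumothluoaytsa.
Apply epenthesis: tsumothluoaytsa → tsumothluoayotsa.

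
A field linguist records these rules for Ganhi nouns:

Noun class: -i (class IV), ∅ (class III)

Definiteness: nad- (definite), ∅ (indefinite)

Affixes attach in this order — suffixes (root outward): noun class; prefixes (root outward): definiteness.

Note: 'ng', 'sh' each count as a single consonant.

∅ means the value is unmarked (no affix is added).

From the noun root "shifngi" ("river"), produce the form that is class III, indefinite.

definiteness = indefinite: zero marking, form stays shifngi.
noun class = class III: zero marking, form stays shifngi.

shifngi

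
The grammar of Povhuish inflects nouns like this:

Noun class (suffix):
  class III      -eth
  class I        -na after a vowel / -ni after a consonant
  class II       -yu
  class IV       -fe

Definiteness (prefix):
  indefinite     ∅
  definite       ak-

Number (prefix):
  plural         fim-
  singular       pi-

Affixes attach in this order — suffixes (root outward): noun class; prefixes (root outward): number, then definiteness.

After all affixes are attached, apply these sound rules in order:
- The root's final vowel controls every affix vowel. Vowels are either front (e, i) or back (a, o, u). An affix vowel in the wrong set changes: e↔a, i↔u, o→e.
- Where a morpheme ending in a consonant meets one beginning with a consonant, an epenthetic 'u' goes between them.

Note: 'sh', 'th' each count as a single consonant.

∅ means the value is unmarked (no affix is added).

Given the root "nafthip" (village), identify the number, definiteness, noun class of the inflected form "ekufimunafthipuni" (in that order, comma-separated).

plural, definite, class I

Segment: ak-fim-nafthip-ni.
number: fim- → plural.
definiteness: ak- → definite.
noun class: -na/ni → class I.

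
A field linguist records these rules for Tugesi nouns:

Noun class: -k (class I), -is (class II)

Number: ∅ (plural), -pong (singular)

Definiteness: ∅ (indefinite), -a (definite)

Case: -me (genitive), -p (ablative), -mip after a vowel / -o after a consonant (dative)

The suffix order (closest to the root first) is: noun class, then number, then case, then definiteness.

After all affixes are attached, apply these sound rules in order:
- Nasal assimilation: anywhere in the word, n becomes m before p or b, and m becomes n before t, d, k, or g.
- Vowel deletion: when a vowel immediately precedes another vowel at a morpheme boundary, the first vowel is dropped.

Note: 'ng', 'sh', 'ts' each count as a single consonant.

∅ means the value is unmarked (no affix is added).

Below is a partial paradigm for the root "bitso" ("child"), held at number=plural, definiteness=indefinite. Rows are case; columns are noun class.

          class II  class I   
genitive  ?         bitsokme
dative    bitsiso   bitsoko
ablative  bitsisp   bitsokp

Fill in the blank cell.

Attach noun class class II -is → bitsois.
number = plural: zero marking, form stays bitsois.
Attach case genitive -me → bitsoisme.
definiteness = indefinite: zero marking, form stays bitsoisme.
Nasal assimilation: no change.
Apply vowel deletion: bitsoisme → bitsisme.

bitsisme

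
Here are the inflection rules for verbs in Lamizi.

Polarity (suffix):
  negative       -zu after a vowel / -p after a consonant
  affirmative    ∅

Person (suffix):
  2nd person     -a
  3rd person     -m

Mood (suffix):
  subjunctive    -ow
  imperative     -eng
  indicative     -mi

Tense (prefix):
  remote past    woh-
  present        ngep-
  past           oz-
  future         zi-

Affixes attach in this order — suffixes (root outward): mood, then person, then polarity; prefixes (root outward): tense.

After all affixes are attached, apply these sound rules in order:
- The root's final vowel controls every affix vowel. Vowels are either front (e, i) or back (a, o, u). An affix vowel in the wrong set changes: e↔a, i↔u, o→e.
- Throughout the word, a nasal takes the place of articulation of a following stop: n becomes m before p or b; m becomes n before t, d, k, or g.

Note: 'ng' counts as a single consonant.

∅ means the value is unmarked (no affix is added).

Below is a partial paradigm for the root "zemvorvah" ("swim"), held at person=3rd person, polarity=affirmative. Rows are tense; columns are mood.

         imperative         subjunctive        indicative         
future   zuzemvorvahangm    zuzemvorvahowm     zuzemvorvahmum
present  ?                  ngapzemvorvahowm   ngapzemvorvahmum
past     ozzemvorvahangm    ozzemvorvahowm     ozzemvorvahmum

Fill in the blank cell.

Attach mood imperative -eng → zemvorvaheng.
Attach tense present ngep- → ngepzemvorvaheng.
Attach person 3rd person -m → ngepzemvorvahengm.
polarity = affirmative: zero marking, form stays ngepzemvorvahengm.
Apply vowel harmony: ngepzemvorvahengm → ngapzemvorvahangm.
Nasal assimilation: no change.

ngapzemvorvahangm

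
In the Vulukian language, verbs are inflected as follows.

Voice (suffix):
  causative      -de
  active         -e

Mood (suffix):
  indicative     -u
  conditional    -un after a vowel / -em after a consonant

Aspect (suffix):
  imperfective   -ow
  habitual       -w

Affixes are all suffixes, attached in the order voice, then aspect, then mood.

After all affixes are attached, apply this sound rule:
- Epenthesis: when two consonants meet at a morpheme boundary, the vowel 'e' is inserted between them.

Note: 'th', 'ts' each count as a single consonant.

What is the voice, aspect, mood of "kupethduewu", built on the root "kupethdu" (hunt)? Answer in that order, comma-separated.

Segment: kupethdu-e-w-u.
voice: -e → active.
aspect: -w → habitual.
mood: -u → indicative.

active, habitual, indicative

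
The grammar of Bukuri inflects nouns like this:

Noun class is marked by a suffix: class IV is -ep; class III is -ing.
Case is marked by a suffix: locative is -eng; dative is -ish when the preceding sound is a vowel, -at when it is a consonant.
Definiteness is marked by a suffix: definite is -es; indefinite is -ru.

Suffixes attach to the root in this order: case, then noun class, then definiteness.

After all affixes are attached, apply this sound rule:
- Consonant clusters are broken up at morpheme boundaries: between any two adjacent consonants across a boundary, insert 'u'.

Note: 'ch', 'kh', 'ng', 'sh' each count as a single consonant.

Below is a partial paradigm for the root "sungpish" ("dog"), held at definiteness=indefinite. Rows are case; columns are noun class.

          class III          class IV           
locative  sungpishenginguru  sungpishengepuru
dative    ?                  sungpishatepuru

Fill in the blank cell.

Attach case dative -at (after consonant 'sh') → sungpishat.
Attach noun class class III -ing → sungpishating.
Attach definiteness indefinite -ru → sungpishatingru.
Apply epenthesis: sungpishatingru → sungpishatinguru.

sungpishatinguru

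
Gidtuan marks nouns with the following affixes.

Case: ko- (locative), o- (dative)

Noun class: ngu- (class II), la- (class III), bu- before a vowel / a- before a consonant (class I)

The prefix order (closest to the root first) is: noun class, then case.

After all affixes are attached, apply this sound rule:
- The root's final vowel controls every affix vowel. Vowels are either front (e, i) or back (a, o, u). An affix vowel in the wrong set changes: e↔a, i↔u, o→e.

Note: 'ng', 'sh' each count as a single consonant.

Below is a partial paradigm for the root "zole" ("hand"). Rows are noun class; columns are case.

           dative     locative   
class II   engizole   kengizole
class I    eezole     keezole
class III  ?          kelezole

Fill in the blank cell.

Attach noun class class III la- → lazole.
Attach case dative o- → olazole.
Apply vowel harmony: olazole → elezole.

elezole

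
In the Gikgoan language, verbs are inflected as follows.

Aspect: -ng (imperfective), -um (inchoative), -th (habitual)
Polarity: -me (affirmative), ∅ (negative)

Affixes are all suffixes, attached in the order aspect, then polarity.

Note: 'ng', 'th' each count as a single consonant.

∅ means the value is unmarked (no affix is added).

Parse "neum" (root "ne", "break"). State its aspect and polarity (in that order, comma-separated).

inchoative, negative

Segment: ne-um.
aspect: -um → inchoative.
polarity: ∅ → negative.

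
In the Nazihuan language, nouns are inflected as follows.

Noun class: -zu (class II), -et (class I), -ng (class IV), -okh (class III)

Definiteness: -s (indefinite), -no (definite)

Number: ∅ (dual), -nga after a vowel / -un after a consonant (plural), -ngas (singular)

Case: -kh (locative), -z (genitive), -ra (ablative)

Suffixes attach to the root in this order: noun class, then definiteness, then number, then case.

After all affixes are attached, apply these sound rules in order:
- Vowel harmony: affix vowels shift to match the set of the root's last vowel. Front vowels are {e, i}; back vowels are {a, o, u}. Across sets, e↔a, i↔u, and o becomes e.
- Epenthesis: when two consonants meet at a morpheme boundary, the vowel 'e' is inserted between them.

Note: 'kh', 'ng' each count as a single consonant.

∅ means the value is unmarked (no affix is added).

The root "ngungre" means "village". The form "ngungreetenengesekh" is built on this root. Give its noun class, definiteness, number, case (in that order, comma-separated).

Segment: ngungre-et-no-ngas-kh.
noun class: -et → class I.
definiteness: -no → definite.
number: -ngas → singular.
case: -kh → locative.

class I, definite, singular, locative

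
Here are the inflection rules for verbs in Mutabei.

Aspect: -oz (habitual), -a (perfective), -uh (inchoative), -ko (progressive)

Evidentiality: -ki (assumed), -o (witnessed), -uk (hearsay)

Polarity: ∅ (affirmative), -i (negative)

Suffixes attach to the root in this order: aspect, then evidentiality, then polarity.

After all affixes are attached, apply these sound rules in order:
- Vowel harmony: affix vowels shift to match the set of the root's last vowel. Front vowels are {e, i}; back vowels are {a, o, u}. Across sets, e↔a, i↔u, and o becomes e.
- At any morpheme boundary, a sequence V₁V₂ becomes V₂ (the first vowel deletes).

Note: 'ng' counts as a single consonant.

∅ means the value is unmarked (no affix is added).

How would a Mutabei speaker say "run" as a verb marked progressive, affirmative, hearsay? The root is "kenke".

Attach aspect progressive -ko → kenkeko.
Attach evidentiality hearsay -uk → kenkekouk.
polarity = affirmative: zero marking, form stays kenkekouk.
Apply vowel harmony: kenkekouk → kenkekeik.
Apply vowel deletion: kenkekeik → kenkekik.

kenkekik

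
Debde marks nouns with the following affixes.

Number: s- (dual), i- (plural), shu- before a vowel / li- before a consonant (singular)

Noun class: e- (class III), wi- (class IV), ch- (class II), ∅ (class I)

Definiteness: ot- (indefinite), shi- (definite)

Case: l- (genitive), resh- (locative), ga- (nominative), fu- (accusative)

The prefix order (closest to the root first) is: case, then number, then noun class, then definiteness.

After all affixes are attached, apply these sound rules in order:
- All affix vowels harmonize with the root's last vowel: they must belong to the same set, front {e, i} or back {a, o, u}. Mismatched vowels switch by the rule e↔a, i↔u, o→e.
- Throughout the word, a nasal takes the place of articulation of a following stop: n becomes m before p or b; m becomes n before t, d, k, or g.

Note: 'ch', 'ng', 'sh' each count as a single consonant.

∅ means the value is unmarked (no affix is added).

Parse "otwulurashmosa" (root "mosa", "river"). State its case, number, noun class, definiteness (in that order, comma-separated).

locative, singular, class IV, indefinite

Segment: ot-wi-li-resh-mosa.
case: resh- → locative.
number: shu/li- → singular.
noun class: wi- → class IV.
definiteness: ot- → indefinite.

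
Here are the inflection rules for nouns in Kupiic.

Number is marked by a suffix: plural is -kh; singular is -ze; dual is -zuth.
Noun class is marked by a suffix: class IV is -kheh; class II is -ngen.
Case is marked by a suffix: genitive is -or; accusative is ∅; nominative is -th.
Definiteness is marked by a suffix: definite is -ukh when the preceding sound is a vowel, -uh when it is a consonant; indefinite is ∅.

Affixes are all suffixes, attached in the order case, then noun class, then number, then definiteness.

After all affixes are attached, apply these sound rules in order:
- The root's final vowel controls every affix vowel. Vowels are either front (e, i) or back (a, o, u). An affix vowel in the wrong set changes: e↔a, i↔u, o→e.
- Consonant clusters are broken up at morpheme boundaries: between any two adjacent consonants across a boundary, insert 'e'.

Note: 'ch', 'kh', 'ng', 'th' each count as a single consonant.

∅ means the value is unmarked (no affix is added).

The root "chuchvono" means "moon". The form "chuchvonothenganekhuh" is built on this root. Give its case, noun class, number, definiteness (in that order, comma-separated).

nominative, class II, plural, definite

Segment: chuchvono-th-ngen-kh-uh.
case: -th → nominative.
noun class: -ngen → class II.
number: -kh → plural.
definiteness: -ukh/uh → definite.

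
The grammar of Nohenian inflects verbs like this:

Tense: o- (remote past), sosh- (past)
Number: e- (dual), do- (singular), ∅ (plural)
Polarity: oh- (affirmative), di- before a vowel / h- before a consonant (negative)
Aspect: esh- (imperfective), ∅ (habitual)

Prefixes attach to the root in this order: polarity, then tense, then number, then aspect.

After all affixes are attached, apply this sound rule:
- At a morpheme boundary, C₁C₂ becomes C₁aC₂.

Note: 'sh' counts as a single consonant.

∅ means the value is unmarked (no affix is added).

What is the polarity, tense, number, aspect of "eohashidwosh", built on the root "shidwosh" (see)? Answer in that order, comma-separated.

negative, remote past, dual, habitual

Segment: e-o-h-shidwosh.
polarity: di/h- → negative.
tense: o- → remote past.
number: e- → dual.
aspect: ∅ → habitual.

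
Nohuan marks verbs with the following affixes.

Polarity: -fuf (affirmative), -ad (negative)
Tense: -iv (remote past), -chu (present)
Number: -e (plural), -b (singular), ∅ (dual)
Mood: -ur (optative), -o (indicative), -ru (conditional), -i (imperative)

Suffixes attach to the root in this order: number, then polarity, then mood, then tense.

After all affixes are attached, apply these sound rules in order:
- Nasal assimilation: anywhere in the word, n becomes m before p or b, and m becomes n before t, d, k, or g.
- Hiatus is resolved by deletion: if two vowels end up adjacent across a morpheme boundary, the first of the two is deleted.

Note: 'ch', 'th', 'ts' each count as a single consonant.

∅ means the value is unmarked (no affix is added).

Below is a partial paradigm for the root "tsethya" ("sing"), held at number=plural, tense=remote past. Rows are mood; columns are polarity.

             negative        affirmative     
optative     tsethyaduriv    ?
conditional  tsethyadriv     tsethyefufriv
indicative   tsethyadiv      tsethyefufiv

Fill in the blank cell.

tsethyefufuriv

Attach number plural -e → tsethyae.
Attach polarity affirmative -fuf → tsethyaefuf.
Attach mood optative -ur → tsethyaefufur.
Attach tense remote past -iv → tsethyaefufuriv.
Nasal assimilation: no change.
Apply vowel deletion: tsethyaefufuriv → tsethyefufuriv.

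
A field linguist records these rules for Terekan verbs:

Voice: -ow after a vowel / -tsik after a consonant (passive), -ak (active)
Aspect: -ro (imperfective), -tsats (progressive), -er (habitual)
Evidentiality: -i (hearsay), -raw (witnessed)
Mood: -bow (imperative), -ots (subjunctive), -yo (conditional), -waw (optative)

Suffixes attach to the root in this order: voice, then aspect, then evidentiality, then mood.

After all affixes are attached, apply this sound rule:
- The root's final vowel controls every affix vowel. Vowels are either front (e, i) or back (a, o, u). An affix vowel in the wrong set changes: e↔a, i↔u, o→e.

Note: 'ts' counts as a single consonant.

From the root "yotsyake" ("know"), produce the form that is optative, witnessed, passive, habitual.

Attach voice passive -ow (after vowel 'e') → yotsyakeow.
Attach aspect habitual -er → yotsyakeower.
Attach evidentiality witnessed -raw → yotsyakeowerraw.
Attach mood optative -waw → yotsyakeowerrawwaw.
Apply vowel harmony: yotsyakeowerrawwaw → yotsyakeewerrewwew.

yotsyakeewerrewwew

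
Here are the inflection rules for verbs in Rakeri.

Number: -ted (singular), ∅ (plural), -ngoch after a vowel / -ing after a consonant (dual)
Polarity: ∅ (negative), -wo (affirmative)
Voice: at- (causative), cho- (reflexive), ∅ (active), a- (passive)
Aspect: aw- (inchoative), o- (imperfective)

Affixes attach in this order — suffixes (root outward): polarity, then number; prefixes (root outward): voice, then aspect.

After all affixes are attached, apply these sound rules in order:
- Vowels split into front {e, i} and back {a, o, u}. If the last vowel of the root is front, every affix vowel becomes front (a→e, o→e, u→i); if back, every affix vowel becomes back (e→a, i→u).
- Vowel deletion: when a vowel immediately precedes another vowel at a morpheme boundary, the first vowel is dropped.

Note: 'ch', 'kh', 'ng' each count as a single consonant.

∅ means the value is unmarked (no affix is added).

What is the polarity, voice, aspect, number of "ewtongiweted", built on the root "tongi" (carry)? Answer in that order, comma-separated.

affirmative, active, inchoative, singular

Segment: aw-tongi-wo-ted.
polarity: -wo → affirmative.
voice: ∅ → active.
aspect: aw- → inchoative.
number: -ted → singular.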